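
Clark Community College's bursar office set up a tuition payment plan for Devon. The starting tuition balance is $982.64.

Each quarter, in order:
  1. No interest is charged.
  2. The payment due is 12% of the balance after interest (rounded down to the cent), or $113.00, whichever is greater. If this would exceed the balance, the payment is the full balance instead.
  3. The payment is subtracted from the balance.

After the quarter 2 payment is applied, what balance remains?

# | Opening | Payment | End bal
1 | $982.64 | $117.91 | $864.73
2 | $864.73 | $113.00 | $751.73

$751.73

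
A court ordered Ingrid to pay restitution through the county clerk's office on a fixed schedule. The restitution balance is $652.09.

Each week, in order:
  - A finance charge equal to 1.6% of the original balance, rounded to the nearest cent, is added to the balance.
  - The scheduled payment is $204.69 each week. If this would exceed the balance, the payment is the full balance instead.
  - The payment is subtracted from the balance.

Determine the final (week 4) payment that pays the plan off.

Week 1: $652.09 +$10.43 interest = $662.52; pay $204.69 → $457.83
Week 2: $457.83 +$10.43 interest = $468.26; pay $204.69 → $263.57
Week 3: $263.57 +$10.43 interest = $274.00; pay $204.69 → $69.31
Week 4: $69.31 +$10.43 interest = $79.74; pay $79.74 → $0.00

$79.74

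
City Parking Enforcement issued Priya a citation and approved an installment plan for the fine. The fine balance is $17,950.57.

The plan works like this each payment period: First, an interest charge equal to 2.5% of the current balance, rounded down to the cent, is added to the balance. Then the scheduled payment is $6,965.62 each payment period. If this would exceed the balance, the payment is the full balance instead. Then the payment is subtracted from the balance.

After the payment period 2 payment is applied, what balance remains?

Payment period 1: opening $17,950.57; interest $448.76 → $18,399.33; payment $6,965.62; balance $11,433.71
Payment period 2: opening $11,433.71; interest $285.84 → $11,719.55; payment $6,965.62; balance $4,753.93

$4,753.93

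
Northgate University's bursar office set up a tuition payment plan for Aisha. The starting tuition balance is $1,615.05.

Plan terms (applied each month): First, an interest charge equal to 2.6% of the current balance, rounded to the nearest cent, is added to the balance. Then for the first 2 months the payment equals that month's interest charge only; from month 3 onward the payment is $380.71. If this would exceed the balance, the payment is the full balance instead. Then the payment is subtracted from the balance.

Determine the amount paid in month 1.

Month 1: $1,615.05 +$41.99 interest = $1,657.04; pay $41.99 → $1,615.05

$41.99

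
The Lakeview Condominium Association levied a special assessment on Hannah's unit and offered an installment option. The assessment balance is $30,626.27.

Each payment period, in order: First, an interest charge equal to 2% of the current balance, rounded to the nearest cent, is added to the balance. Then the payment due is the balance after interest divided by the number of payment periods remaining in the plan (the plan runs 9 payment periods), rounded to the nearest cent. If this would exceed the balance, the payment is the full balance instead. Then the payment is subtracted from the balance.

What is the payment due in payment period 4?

# | Opening | Interest | Payment | End bal
1 | $30,626.27 | $612.53 | $3,470.98 | $27,767.82
2 | $27,767.82 | $555.36 | $3,540.40 | $24,782.78
3 | $24,782.78 | $495.66 | $3,611.21 | $21,667.23
4 | $21,667.23 | $433.34 | $3,683.43 | $18,417.14

$3,683.43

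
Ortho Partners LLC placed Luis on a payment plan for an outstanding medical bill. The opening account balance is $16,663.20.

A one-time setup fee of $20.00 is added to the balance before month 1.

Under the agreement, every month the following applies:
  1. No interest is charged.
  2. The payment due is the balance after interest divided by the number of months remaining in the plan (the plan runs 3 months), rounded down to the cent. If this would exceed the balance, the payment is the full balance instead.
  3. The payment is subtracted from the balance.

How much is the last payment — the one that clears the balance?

$5,561.07

Month 1: opening $16,683.20; payment $5,561.06; balance $11,122.14
Month 2: opening $11,122.14; payment $5,561.07; balance $5,561.07
Month 3: opening $5,561.07; payment $5,561.07; balance $0.00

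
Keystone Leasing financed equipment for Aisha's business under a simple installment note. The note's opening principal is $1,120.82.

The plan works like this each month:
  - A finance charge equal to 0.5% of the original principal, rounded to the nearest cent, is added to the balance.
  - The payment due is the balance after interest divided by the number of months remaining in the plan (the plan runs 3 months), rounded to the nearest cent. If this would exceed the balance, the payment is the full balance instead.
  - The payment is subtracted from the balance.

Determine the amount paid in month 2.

$378.28

Month 1: opening $1,120.82; interest $5.60 → $1,126.42; payment $375.47; balance $750.95
Month 2: opening $750.95; interest $5.60 → $756.55; payment $378.28; balance $378.27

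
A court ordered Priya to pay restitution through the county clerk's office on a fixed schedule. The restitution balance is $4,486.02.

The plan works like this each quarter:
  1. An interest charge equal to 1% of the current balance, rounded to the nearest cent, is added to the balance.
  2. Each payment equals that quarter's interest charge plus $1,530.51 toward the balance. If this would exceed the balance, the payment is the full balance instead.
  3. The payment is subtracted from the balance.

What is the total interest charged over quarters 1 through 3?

# | Opening | Interest | Payment | End bal
1 | $4,486.02 | $44.86 | $1,575.37 | $2,955.51
2 | $2,955.51 | $29.56 | $1,560.07 | $1,425.00
3 | $1,425.00 | $14.25 | $1,439.25 | $0.00
Total interest: $44.86 + $29.56 + $14.25 = $88.67

$88.67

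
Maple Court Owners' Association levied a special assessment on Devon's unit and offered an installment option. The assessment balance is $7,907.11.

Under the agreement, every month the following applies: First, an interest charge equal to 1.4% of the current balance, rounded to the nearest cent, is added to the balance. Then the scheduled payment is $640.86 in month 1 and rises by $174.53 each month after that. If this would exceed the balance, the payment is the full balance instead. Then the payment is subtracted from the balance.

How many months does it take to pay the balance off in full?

# | Opening | Interest | Payment | End bal
1 | $7,907.11 | $110.70 | $640.86 | $7,376.95
2 | $7,376.95 | $103.28 | $815.39 | $6,664.84
3 | $6,664.84 | $93.31 | $989.92 | $5,768.23
4 | $5,768.23 | $80.76 | $1,164.45 | $4,684.54
5 | $4,684.54 | $65.58 | $1,338.98 | $3,411.14
6 | $3,411.14 | $47.76 | $1,513.51 | $1,945.39
7 | $1,945.39 | $27.24 | $1,688.04 | $284.59
8 | $284.59 | $3.98 | $288.57 | $0.00
Balance reaches $0.00 in month 8.

8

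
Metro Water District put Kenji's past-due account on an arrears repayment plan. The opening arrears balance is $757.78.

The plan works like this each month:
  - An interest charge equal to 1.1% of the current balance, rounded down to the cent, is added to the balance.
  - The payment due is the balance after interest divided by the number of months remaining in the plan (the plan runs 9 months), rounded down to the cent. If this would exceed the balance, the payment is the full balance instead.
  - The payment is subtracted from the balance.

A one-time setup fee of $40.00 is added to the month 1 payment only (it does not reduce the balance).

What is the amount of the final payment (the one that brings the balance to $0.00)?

# | Opening | Interest | Payment | Fee | End bal
1 | $757.78 | $8.33 | $85.12 | $40.00 | $680.99
2 | $680.99 | $7.49 | $86.06 | — | $602.42
3 | $602.42 | $6.62 | $87.00 | — | $522.04
4 | $522.04 | $5.74 | $87.96 | — | $439.82
5 | $439.82 | $4.83 | $88.93 | — | $355.72
6 | $355.72 | $3.91 | $89.90 | — | $269.73
7 | $269.73 | $2.96 | $90.89 | — | $181.80
8 | $181.80 | $1.99 | $91.89 | — | $91.90
9 | $91.90 | $1.01 | $92.91 | — | $0.00

$92.91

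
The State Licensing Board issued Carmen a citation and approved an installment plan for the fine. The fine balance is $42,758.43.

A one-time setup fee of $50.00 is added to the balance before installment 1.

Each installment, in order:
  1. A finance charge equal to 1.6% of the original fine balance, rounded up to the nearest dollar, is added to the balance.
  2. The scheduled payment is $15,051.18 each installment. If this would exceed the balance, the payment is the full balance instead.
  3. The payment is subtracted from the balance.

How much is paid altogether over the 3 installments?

Installment 1: $42,808.43 +$685.00 interest = $43,493.43; pay $15,051.18 → $28,442.25
Installment 2: $28,442.25 +$685.00 interest = $29,127.25; pay $15,051.18 → $14,076.07
Installment 3: $14,076.07 +$685.00 interest = $14,761.07; pay $14,761.07 → $0.00
Total paid: $44,863.43

$44,863.43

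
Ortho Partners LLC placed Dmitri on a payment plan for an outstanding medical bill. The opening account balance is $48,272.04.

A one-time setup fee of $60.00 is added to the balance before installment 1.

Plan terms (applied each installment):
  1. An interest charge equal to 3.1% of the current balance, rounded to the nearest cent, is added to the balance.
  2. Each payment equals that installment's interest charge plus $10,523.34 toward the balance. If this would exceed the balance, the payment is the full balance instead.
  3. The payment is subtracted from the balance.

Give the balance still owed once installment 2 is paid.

$27,285.36

Installment 1: opening $48,332.04; interest $1,498.29 → $49,830.33; payment $12,021.63; balance $37,808.70
Installment 2: opening $37,808.70; interest $1,172.07 → $38,980.77; payment $11,695.41; balance $27,285.36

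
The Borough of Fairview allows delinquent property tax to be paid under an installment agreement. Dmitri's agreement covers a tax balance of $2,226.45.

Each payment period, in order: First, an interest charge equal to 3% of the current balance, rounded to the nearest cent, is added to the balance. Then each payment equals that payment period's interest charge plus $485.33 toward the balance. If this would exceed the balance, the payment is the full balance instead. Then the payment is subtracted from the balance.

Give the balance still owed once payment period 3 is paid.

$770.46

# | Opening | Interest | Payment | End bal
1 | $2,226.45 | $66.79 | $552.12 | $1,741.12
2 | $1,741.12 | $52.23 | $537.56 | $1,255.79
3 | $1,255.79 | $37.67 | $523.00 | $770.46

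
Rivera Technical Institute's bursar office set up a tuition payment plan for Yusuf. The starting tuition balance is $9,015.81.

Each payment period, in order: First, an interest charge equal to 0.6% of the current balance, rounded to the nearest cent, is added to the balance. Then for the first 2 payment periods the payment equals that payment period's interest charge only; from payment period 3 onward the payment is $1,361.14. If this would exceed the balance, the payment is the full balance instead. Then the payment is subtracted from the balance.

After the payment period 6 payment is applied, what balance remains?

$3,740.38

Payment period 1: opening $9,015.81; interest $54.09 → $9,069.90; payment $54.09; balance $9,015.81
Payment period 2: opening $9,015.81; interest $54.09 → $9,069.90; payment $54.09; balance $9,015.81
Payment period 3: opening $9,015.81; interest $54.09 → $9,069.90; payment $1,361.14; balance $7,708.76
Payment period 4: opening $7,708.76; interest $46.25 → $7,755.01; payment $1,361.14; balance $6,393.87
Payment period 5: opening $6,393.87; interest $38.36 → $6,432.23; payment $1,361.14; balance $5,071.09
Payment period 6: opening $5,071.09; interest $30.43 → $5,101.52; payment $1,361.14; balance $3,740.38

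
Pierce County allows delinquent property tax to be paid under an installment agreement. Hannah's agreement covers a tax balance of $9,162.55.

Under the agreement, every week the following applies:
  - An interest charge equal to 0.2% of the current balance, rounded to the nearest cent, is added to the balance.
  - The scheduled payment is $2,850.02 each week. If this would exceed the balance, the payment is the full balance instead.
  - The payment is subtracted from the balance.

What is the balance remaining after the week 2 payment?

# | Opening | Interest | Payment | End bal
1 | $9,162.55 | $18.33 | $2,850.02 | $6,330.86
2 | $6,330.86 | $12.66 | $2,850.02 | $3,493.50

$3,493.50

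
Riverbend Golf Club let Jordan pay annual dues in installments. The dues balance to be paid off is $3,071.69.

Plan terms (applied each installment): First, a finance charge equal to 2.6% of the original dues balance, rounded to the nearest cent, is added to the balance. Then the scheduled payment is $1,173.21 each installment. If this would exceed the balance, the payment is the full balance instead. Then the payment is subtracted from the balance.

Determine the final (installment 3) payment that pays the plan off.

$964.85

# | Opening | Interest | Payment | End bal
1 | $3,071.69 | $79.86 | $1,173.21 | $1,978.34
2 | $1,978.34 | $79.86 | $1,173.21 | $884.99
3 | $884.99 | $79.86 | $964.85 | $0.00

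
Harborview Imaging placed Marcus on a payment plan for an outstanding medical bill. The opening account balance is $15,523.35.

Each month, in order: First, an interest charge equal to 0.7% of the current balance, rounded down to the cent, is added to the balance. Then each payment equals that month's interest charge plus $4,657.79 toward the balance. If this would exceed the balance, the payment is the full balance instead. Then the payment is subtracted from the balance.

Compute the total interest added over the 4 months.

Month 1: opening $15,523.35; interest $108.66 → $15,632.01; payment $4,766.45; balance $10,865.56
Month 2: opening $10,865.56; interest $76.05 → $10,941.61; payment $4,733.84; balance $6,207.77
Month 3: opening $6,207.77; interest $43.45 → $6,251.22; payment $4,701.24; balance $1,549.98
Month 4: opening $1,549.98; interest $10.84 → $1,560.82; payment $1,560.82; balance $0.00
Total interest: $108.66 + $76.05 + $43.45 + $10.84 = $239.00

$239.00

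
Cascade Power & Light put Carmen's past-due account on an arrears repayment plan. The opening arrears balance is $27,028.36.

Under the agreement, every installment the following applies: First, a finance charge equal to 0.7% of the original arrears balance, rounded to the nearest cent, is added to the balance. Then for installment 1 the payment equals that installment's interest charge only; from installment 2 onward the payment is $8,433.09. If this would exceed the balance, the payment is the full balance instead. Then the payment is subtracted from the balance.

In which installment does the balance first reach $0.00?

5

# | Opening | Interest | Payment | End bal
1 | $27,028.36 | $189.20 | $189.20 | $27,028.36
2 | $27,028.36 | $189.20 | $8,433.09 | $18,784.47
3 | $18,784.47 | $189.20 | $8,433.09 | $10,540.58
4 | $10,540.58 | $189.20 | $8,433.09 | $2,296.69
5 | $2,296.69 | $189.20 | $2,485.89 | $0.00
Balance reaches $0.00 in installment 5.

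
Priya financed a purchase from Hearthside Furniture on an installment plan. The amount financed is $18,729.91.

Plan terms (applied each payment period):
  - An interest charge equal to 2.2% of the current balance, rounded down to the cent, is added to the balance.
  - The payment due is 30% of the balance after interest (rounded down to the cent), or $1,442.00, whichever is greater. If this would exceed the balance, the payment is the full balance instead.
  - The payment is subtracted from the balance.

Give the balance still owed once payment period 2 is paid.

# | Opening | Interest | Payment | End bal
1 | $18,729.91 | $412.05 | $5,742.58 | $13,399.38
2 | $13,399.38 | $294.78 | $4,108.24 | $9,585.92

$9,585.92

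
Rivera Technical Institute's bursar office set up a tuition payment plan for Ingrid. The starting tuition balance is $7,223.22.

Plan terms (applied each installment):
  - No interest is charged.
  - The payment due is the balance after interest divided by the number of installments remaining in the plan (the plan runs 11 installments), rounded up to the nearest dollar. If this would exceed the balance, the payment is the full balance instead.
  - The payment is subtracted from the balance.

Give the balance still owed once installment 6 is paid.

Installment 1: opening $7,223.22; payment $657.00; balance $6,566.22
Installment 2: opening $6,566.22; payment $657.00; balance $5,909.22
Installment 3: opening $5,909.22; payment $657.00; balance $5,252.22
Installment 4: opening $5,252.22; payment $657.00; balance $4,595.22
Installment 5: opening $4,595.22; payment $657.00; balance $3,938.22
Installment 6: opening $3,938.22; payment $657.00; balance $3,281.22

$3,281.22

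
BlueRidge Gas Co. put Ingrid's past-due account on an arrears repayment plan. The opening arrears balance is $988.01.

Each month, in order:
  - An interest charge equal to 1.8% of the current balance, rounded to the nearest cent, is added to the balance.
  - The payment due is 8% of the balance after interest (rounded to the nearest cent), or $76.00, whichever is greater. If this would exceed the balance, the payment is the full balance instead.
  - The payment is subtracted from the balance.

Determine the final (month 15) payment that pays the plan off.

$65.96

Month 1: opening $988.01; interest $17.78 → $1,005.79; payment $80.46; balance $925.33
Month 2: opening $925.33; interest $16.66 → $941.99; payment $76.00; balance $865.99
Month 3: opening $865.99; interest $15.59 → $881.58; payment $76.00; balance $805.58
Month 4: opening $805.58; interest $14.50 → $820.08; payment $76.00; balance $744.08
Month 5: opening $744.08; interest $13.39 → $757.47; payment $76.00; balance $681.47
Month 6: opening $681.47; interest $12.27 → $693.74; payment $76.00; balance $617.74
Month 7: opening $617.74; interest $11.12 → $628.86; payment $76.00; balance $552.86
Month 8: opening $552.86; interest $9.95 → $562.81; payment $76.00; balance $486.81
Month 9: opening $486.81; interest $8.76 → $495.57; payment $76.00; balance $419.57
Month 10: opening $419.57; interest $7.55 → $427.12; payment $76.00; balance $351.12
Month 11: opening $351.12; interest $6.32 → $357.44; payment $76.00; balance $281.44
Month 12: opening $281.44; interest $5.07 → $286.51; payment $76.00; balance $210.51
Month 13: opening $210.51; interest $3.79 → $214.30; payment $76.00; balance $138.30
Month 14: opening $138.30; interest $2.49 → $140.79; payment $76.00; balance $64.79
Month 15: opening $64.79; interest $1.17 → $65.96; payment $65.96; balance $0.00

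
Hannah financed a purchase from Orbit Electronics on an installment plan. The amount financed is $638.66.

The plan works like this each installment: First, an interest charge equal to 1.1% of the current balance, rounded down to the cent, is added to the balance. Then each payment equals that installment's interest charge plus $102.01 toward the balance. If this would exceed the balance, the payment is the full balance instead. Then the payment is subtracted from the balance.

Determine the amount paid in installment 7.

Installment 1: $638.66 +$7.02 interest = $645.68; pay $109.03 → $536.65
Installment 2: $536.65 +$5.90 interest = $542.55; pay $107.91 → $434.64
Installment 3: $434.64 +$4.78 interest = $439.42; pay $106.79 → $332.63
Installment 4: $332.63 +$3.65 interest = $336.28; pay $105.66 → $230.62
Installment 5: $230.62 +$2.53 interest = $233.15; pay $104.54 → $128.61
Installment 6: $128.61 +$1.41 interest = $130.02; pay $103.42 → $26.60
Installment 7: $26.60 +$0.29 interest = $26.89; pay $26.89 → $0.00

$26.89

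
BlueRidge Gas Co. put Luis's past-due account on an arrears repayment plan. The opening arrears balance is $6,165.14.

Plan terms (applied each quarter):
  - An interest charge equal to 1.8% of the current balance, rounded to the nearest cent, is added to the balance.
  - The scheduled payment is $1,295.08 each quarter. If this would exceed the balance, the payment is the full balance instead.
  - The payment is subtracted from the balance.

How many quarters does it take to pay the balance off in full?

6

# | Opening | Interest | Payment | End bal
1 | $6,165.14 | $110.97 | $1,295.08 | $4,981.03
2 | $4,981.03 | $89.66 | $1,295.08 | $3,775.61
3 | $3,775.61 | $67.96 | $1,295.08 | $2,548.49
4 | $2,548.49 | $45.87 | $1,295.08 | $1,299.28
5 | $1,299.28 | $23.39 | $1,295.08 | $27.59
6 | $27.59 | $0.50 | $28.09 | $0.00
Balance reaches $0.00 in quarter 6.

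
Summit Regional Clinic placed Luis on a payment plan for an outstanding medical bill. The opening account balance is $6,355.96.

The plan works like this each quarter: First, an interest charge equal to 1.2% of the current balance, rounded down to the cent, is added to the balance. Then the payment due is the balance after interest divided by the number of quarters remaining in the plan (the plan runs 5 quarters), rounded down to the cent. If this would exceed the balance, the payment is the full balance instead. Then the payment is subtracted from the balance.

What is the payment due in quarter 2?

Quarter 1: $6,355.96 +$76.27 interest = $6,432.23; pay $1,286.44 → $5,145.79
Quarter 2: $5,145.79 +$61.74 interest = $5,207.53; pay $1,301.88 → $3,905.65

$1,301.88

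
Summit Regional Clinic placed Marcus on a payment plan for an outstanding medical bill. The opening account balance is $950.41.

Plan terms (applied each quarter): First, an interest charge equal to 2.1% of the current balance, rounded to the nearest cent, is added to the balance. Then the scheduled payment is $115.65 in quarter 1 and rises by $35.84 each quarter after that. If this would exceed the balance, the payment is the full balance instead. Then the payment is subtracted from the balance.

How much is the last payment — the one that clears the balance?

Quarter 1: opening $950.41; interest $19.96 → $970.37; payment $115.65; balance $854.72
Quarter 2: opening $854.72; interest $17.95 → $872.67; payment $151.49; balance $721.18
Quarter 3: opening $721.18; interest $15.14 → $736.32; payment $187.33; balance $548.99
Quarter 4: opening $548.99; interest $11.53 → $560.52; payment $223.17; balance $337.35
Quarter 5: opening $337.35; interest $7.08 → $344.43; payment $259.01; balance $85.42
Quarter 6: opening $85.42; interest $1.79 → $87.21; payment $87.21; balance $0.00

$87.21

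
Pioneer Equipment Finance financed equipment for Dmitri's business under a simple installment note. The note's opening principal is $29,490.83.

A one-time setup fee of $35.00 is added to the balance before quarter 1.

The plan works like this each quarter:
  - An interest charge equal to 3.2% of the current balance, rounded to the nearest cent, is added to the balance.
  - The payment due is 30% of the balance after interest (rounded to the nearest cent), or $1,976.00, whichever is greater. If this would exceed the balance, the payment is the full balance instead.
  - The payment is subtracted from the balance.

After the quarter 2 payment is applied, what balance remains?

Quarter 1: opening $29,525.83; interest $944.83 → $30,470.66; payment $9,141.20; balance $21,329.46
Quarter 2: opening $21,329.46; interest $682.54 → $22,012.00; payment $6,603.60; balance $15,408.40

$15,408.40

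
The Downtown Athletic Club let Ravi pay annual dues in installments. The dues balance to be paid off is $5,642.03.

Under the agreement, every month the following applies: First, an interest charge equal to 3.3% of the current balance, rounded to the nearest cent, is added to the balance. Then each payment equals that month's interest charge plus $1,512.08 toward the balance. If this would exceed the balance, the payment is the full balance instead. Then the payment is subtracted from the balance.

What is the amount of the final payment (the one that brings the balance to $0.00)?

$1,142.28

Month 1: opening $5,642.03; interest $186.19 → $5,828.22; payment $1,698.27; balance $4,129.95
Month 2: opening $4,129.95; interest $136.29 → $4,266.24; payment $1,648.37; balance $2,617.87
Month 3: opening $2,617.87; interest $86.39 → $2,704.26; payment $1,598.47; balance $1,105.79
Month 4: opening $1,105.79; interest $36.49 → $1,142.28; payment $1,142.28; balance $0.00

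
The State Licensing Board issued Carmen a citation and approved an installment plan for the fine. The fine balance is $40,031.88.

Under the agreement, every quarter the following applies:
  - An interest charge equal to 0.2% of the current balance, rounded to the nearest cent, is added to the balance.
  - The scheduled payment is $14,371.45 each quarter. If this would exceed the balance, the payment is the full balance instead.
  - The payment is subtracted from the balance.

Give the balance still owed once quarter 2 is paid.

Quarter 1: $40,031.88 +$80.06 interest = $40,111.94; pay $14,371.45 → $25,740.49
Quarter 2: $25,740.49 +$51.48 interest = $25,791.97; pay $14,371.45 → $11,420.52

$11,420.52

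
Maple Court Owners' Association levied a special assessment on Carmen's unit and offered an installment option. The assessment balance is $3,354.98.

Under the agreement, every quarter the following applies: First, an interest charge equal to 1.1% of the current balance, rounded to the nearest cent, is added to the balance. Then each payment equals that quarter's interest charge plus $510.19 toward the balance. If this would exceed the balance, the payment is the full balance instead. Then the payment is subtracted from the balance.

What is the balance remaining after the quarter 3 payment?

Quarter 1: opening $3,354.98; interest $36.90 → $3,391.88; payment $547.09; balance $2,844.79
Quarter 2: opening $2,844.79; interest $31.29 → $2,876.08; payment $541.48; balance $2,334.60
Quarter 3: opening $2,334.60; interest $25.68 → $2,360.28; payment $535.87; balance $1,824.41

$1,824.41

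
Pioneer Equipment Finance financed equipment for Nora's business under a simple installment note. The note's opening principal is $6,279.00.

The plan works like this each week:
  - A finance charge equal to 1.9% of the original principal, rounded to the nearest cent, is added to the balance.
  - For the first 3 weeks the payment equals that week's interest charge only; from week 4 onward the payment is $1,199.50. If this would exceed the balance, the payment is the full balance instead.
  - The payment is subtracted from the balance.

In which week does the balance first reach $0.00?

9

Week 1: opening $6,279.00; interest $119.30 → $6,398.30; payment $119.30; balance $6,279.00
Week 2: opening $6,279.00; interest $119.30 → $6,398.30; payment $119.30; balance $6,279.00
Week 3: opening $6,279.00; interest $119.30 → $6,398.30; payment $119.30; balance $6,279.00
Week 4: opening $6,279.00; interest $119.30 → $6,398.30; payment $1,199.50; balance $5,198.80
Week 5: opening $5,198.80; interest $119.30 → $5,318.10; payment $1,199.50; balance $4,118.60
Week 6: opening $4,118.60; interest $119.30 → $4,237.90; payment $1,199.50; balance $3,038.40
Week 7: opening $3,038.40; interest $119.30 → $3,157.70; payment $1,199.50; balance $1,958.20
Week 8: opening $1,958.20; interest $119.30 → $2,077.50; payment $1,199.50; balance $878.00
Week 9: opening $878.00; interest $119.30 → $997.30; payment $997.30; balance $0.00
Balance reaches $0.00 in week 9.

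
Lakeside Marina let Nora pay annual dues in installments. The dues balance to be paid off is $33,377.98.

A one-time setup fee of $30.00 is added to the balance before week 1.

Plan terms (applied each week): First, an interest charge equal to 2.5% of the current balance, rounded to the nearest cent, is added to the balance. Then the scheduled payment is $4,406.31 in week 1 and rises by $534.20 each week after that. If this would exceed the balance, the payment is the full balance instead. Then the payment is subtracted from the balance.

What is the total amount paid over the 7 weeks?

$36,820.17

# | Opening | Interest | Payment | End bal
1 | $33,407.98 | $835.20 | $4,406.31 | $29,836.87
2 | $29,836.87 | $745.92 | $4,940.51 | $25,642.28
3 | $25,642.28 | $641.06 | $5,474.71 | $20,808.63
4 | $20,808.63 | $520.22 | $6,008.91 | $15,319.94
5 | $15,319.94 | $383.00 | $6,543.11 | $9,159.83
6 | $9,159.83 | $229.00 | $7,077.31 | $2,311.52
7 | $2,311.52 | $57.79 | $2,369.31 | $0.00
Total paid: $36,820.17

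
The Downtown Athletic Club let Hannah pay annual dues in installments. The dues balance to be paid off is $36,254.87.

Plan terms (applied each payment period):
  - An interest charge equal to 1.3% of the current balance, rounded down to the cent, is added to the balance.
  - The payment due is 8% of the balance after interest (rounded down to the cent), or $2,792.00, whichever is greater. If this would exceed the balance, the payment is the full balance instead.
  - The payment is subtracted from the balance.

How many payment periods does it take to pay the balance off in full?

15

# | Opening | Interest | Payment | End bal
1 | $36,254.87 | $471.31 | $2,938.09 | $33,788.09
2 | $33,788.09 | $439.24 | $2,792.00 | $31,435.33
3 | $31,435.33 | $408.65 | $2,792.00 | $29,051.98
4 | $29,051.98 | $377.67 | $2,792.00 | $26,637.65
5 | $26,637.65 | $346.28 | $2,792.00 | $24,191.93
6 | $24,191.93 | $314.49 | $2,792.00 | $21,714.42
7 | $21,714.42 | $282.28 | $2,792.00 | $19,204.70
8 | $19,204.70 | $249.66 | $2,792.00 | $16,662.36
9 | $16,662.36 | $216.61 | $2,792.00 | $14,086.97
10 | $14,086.97 | $183.13 | $2,792.00 | $11,478.10
11 | $11,478.10 | $149.21 | $2,792.00 | $8,835.31
12 | $8,835.31 | $114.85 | $2,792.00 | $6,158.16
13 | $6,158.16 | $80.05 | $2,792.00 | $3,446.21
14 | $3,446.21 | $44.80 | $2,792.00 | $699.01
15 | $699.01 | $9.08 | $708.09 | $0.00
Balance reaches $0.00 in payment period 15.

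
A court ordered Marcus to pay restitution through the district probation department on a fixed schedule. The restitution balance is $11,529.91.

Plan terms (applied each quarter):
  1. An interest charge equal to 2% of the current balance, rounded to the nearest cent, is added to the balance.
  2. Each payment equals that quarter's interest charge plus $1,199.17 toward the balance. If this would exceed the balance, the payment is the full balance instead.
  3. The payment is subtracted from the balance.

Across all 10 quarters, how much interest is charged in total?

Quarter 1: opening $11,529.91; interest $230.60 → $11,760.51; payment $1,429.77; balance $10,330.74
Quarter 2: opening $10,330.74; interest $206.61 → $10,537.35; payment $1,405.78; balance $9,131.57
Quarter 3: opening $9,131.57; interest $182.63 → $9,314.20; payment $1,381.80; balance $7,932.40
Quarter 4: opening $7,932.40; interest $158.65 → $8,091.05; payment $1,357.82; balance $6,733.23
Quarter 5: opening $6,733.23; interest $134.66 → $6,867.89; payment $1,333.83; balance $5,534.06
Quarter 6: opening $5,534.06; interest $110.68 → $5,644.74; payment $1,309.85; balance $4,334.89
Quarter 7: opening $4,334.89; interest $86.70 → $4,421.59; payment $1,285.87; balance $3,135.72
Quarter 8: opening $3,135.72; interest $62.71 → $3,198.43; payment $1,261.88; balance $1,936.55
Quarter 9: opening $1,936.55; interest $38.73 → $1,975.28; payment $1,237.90; balance $737.38
Quarter 10: opening $737.38; interest $14.75 → $752.13; payment $752.13; balance $0.00
Total interest: $230.60 + $206.61 + $182.63 + $158.65 + $134.66 + $110.68 + $86.70 + $62.71 + $38.73 + $14.75 = $1,226.72

$1,226.72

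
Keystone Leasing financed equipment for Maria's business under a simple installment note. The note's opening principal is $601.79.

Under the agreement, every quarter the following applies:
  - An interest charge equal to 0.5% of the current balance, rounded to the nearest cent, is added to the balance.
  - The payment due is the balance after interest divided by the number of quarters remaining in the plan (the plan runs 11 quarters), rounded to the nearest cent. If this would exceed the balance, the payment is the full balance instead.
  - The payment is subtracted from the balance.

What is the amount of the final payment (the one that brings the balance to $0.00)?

Quarter 1: opening $601.79; interest $3.01 → $604.80; payment $54.98; balance $549.82
Quarter 2: opening $549.82; interest $2.75 → $552.57; payment $55.26; balance $497.31
Quarter 3: opening $497.31; interest $2.49 → $499.80; payment $55.53; balance $444.27
Quarter 4: opening $444.27; interest $2.22 → $446.49; payment $55.81; balance $390.68
Quarter 5: opening $390.68; interest $1.95 → $392.63; payment $56.09; balance $336.54
Quarter 6: opening $336.54; interest $1.68 → $338.22; payment $56.37; balance $281.85
Quarter 7: opening $281.85; interest $1.41 → $283.26; payment $56.65; balance $226.61
Quarter 8: opening $226.61; interest $1.13 → $227.74; payment $56.94; balance $170.80
Quarter 9: opening $170.80; interest $0.85 → $171.65; payment $57.22; balance $114.43
Quarter 10: opening $114.43; interest $0.57 → $115.00; payment $57.50; balance $57.50
Quarter 11: opening $57.50; interest $0.29 → $57.79; payment $57.79; balance $0.00

$57.79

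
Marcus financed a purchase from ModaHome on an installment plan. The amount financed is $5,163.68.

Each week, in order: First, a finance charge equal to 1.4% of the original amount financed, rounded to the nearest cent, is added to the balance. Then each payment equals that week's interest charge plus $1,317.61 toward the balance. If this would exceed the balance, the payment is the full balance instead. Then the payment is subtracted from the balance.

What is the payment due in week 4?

$1,283.14

# | Opening | Interest | Payment | End bal
1 | $5,163.68 | $72.29 | $1,389.90 | $3,846.07
2 | $3,846.07 | $72.29 | $1,389.90 | $2,528.46
3 | $2,528.46 | $72.29 | $1,389.90 | $1,210.85
4 | $1,210.85 | $72.29 | $1,283.14 | $0.00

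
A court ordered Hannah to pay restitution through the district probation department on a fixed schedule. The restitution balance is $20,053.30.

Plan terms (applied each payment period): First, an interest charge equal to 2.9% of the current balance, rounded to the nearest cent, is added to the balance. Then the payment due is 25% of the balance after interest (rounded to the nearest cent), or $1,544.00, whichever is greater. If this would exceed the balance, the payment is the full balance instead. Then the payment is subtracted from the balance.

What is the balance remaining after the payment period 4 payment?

# | Opening | Interest | Payment | End bal
1 | $20,053.30 | $581.55 | $5,158.71 | $15,476.14
2 | $15,476.14 | $448.81 | $3,981.24 | $11,943.71
3 | $11,943.71 | $346.37 | $3,072.52 | $9,217.56
4 | $9,217.56 | $267.31 | $2,371.22 | $7,113.65

$7,113.65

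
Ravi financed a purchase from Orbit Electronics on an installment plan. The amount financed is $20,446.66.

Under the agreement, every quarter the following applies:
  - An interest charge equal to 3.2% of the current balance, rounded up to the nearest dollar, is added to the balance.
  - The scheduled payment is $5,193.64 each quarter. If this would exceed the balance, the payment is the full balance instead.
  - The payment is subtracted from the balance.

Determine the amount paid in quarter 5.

$1,447.10

# | Opening | Interest | Payment | End bal
1 | $20,446.66 | $655.00 | $5,193.64 | $15,908.02
2 | $15,908.02 | $510.00 | $5,193.64 | $11,224.38
3 | $11,224.38 | $360.00 | $5,193.64 | $6,390.74
4 | $6,390.74 | $205.00 | $5,193.64 | $1,402.10
5 | $1,402.10 | $45.00 | $1,447.10 | $0.00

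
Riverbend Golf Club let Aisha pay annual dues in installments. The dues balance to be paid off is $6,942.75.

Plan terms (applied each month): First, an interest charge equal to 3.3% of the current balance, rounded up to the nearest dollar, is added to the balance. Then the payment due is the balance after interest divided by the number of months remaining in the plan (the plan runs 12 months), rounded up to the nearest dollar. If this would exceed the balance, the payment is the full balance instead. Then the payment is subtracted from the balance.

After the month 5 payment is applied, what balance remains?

# | Opening | Interest | Payment | End bal
1 | $6,942.75 | $230.00 | $598.00 | $6,574.75
2 | $6,574.75 | $217.00 | $618.00 | $6,173.75
3 | $6,173.75 | $204.00 | $638.00 | $5,739.75
4 | $5,739.75 | $190.00 | $659.00 | $5,270.75
5 | $5,270.75 | $174.00 | $681.00 | $4,763.75

$4,763.75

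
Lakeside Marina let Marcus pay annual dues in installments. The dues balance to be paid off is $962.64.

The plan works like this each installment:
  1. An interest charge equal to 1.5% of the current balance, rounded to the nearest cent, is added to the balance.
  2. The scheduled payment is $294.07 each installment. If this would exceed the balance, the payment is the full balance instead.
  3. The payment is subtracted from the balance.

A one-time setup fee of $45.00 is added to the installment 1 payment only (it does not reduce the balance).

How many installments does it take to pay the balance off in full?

# | Opening | Interest | Payment | Fee | End bal
1 | $962.64 | $14.44 | $294.07 | $45.00 | $683.01
2 | $683.01 | $10.25 | $294.07 | — | $399.19
3 | $399.19 | $5.99 | $294.07 | — | $111.11
4 | $111.11 | $1.67 | $112.78 | — | $0.00
Balance reaches $0.00 in installment 4.

4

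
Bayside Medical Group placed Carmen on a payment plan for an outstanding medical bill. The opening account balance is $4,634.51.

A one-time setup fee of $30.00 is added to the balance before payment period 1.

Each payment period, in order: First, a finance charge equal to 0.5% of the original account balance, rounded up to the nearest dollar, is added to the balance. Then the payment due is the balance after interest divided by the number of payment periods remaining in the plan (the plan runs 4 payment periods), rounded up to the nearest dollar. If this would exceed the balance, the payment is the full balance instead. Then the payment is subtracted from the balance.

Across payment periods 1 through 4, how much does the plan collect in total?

$4,760.51

Payment period 1: opening $4,664.51; interest $24.00 → $4,688.51; payment $1,173.00; balance $3,515.51
Payment period 2: opening $3,515.51; interest $24.00 → $3,539.51; payment $1,180.00; balance $2,359.51
Payment period 3: opening $2,359.51; interest $24.00 → $2,383.51; payment $1,192.00; balance $1,191.51
Payment period 4: opening $1,191.51; interest $24.00 → $1,215.51; payment $1,215.51; balance $0.00
Total paid: $4,760.51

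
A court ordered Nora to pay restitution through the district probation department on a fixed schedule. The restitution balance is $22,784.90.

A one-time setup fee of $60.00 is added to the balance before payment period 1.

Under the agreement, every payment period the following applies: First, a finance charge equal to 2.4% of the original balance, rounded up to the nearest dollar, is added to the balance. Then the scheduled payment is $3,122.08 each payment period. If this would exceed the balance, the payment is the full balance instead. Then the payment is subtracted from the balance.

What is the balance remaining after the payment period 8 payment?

$2,244.26

# | Opening | Interest | Payment | End bal
1 | $22,844.90 | $547.00 | $3,122.08 | $20,269.82
2 | $20,269.82 | $547.00 | $3,122.08 | $17,694.74
3 | $17,694.74 | $547.00 | $3,122.08 | $15,119.66
4 | $15,119.66 | $547.00 | $3,122.08 | $12,544.58
5 | $12,544.58 | $547.00 | $3,122.08 | $9,969.50
6 | $9,969.50 | $547.00 | $3,122.08 | $7,394.42
7 | $7,394.42 | $547.00 | $3,122.08 | $4,819.34
8 | $4,819.34 | $547.00 | $3,122.08 | $2,244.26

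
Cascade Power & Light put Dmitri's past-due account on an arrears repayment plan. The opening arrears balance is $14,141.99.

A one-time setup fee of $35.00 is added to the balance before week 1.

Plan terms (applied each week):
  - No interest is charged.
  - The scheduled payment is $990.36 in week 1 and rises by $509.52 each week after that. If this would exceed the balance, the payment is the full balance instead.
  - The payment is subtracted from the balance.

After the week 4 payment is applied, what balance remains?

$7,158.43

Week 1: $14,176.99 − $990.36 → $13,186.63
Week 2: $13,186.63 − $1,499.88 → $11,686.75
Week 3: $11,686.75 − $2,009.40 → $9,677.35
Week 4: $9,677.35 − $2,518.92 → $7,158.43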